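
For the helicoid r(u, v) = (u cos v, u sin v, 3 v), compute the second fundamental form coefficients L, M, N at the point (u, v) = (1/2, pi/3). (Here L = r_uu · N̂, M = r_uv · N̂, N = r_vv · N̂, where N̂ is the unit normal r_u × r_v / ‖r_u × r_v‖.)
L = 0;  M = -6*sqrt(37)/37;  N = 0

Compute the unit normal N̂(u, v) = (3*sin(v)/sqrt(u^2 + 9), -3*cos(v)/sqrt(u^2 + 9), u/sqrt(u^2 + 9)), and the second partials r_uu, r_uv, r_vv. Take dot products:
  L(u, v) = r_uu · N̂ = 0,
  M(u, v) = r_uv · N̂ = -3/sqrt(u^2 + 9),
  N(u, v) = r_vv · N̂ = 0.
Evaluating at (u, v) = (1/2, pi/3):
  L = 0, M = -6*sqrt(37)/37, N = 0.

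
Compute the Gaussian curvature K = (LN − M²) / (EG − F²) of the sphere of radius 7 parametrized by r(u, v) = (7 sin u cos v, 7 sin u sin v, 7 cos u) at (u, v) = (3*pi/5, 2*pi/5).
K = 1/49

Coefficients of the first fundamental form: E = 49, F = 0, G = 49*sin(u)^2.
Coefficients of the second fundamental form: L = -7*sin(u)/Abs(sin(u)), M = 0, N = -7*sin(u)^3/Abs(sin(u)).
Assemble K = (LN − M²)/(EG − F²) = 1/49. At (u, v) = (3*pi/5, 2*pi/5): K = 1/49.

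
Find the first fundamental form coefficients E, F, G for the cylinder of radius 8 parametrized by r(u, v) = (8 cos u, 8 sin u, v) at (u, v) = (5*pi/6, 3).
E = 64;  F = 0;  G = 1

Partials: r_u = (-8*sin(u), 8*cos(u), 0), r_v = (0, 0, 1). As functions of (u, v):
  E = r_u · r_u = 64,
  F = r_u · r_v = 0,
  G = r_v · r_v = 1.
Evaluating at (u, v) = (5*pi/6, 3): E = 64, F = 0, G = 1.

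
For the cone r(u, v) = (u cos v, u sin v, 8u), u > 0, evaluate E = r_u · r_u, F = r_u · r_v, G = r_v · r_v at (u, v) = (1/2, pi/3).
E = 65;  F = 0;  G = 1/4

Partials: r_u = (cos(v), sin(v), 8), r_v = (-u*sin(v), u*cos(v), 0). As functions of (u, v):
  E = r_u · r_u = 65,
  F = r_u · r_v = 0,
  G = r_v · r_v = u^2.
Evaluating at (u, v) = (1/2, pi/3): E = 65, F = 0, G = 1/4.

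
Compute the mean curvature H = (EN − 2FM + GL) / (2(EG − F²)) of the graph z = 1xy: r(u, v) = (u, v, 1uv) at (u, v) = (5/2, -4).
H = 80*sqrt(93)/8649

With E = v^2 + 1, F = u*v, G = u^2 + 1, L = 0, M = 1/sqrt(u^2 + v^2 + 1), N = 0, assemble
  H = (EN − 2FM + GL) / (2(EG − F²)) = -u*v/(u^2 + v^2 + 1)^(3/2).
At (u, v) = (5/2, -4): H = 80*sqrt(93)/8649.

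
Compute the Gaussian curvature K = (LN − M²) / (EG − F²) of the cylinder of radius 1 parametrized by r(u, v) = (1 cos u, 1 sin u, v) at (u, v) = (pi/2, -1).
K = 0

Coefficients of the first fundamental form: E = 1, F = 0, G = 1.
Coefficients of the second fundamental form: L = -1, M = 0, N = 0.
Assemble K = (LN − M²)/(EG − F²) = 0. At (u, v) = (pi/2, -1): K = 0.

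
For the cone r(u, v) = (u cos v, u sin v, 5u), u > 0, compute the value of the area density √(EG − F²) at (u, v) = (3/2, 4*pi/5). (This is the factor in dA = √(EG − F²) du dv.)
√(EG − F²)|_{(3/2, 4*pi/5)} = 3*sqrt(26)/2

E = 26, F = 0, G = u^2, so EG − F² = 26*u^2. Taking the positive square root: √(EG − F²) = sqrt(26)*Abs(u). At (u, v) = (3/2, 4*pi/5): 3*sqrt(26)/2.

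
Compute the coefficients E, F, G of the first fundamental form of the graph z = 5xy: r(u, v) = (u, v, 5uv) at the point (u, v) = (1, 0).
E = 1;  F = 0;  G = 26

Partials: r_u = (1, 0, 5*v), r_v = (0, 1, 5*u). As functions of (u, v):
  E = r_u · r_u = 25*v^2 + 1,
  F = r_u · r_v = 25*u*v,
  G = r_v · r_v = 25*u^2 + 1.
Evaluating at (u, v) = (1, 0): E = 1, F = 0, G = 26.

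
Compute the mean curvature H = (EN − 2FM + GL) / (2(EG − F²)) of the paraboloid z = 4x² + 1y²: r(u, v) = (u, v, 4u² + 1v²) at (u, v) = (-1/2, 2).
H = 85*sqrt(33)/1089

With E = 64*u^2 + 1, F = 16*u*v, G = 4*v^2 + 1, L = 8/sqrt(64*u^2 + 4*v^2 + 1), M = 0, N = 2/sqrt(64*u^2 + 4*v^2 + 1), assemble
  H = (EN − 2FM + GL) / (2(EG − F²)) = (64*u^2 + 16*v^2 + 5)/(64*u^2 + 4*v^2 + 1)^(3/2).
At (u, v) = (-1/2, 2): H = 85*sqrt(33)/1089.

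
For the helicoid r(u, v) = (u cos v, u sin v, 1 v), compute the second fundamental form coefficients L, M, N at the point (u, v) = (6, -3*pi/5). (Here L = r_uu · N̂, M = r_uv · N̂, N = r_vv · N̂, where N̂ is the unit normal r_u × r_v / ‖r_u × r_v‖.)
L = 0;  M = -sqrt(37)/37;  N = 0

Compute the unit normal N̂(u, v) = (sin(v)/sqrt(u^2 + 1), -cos(v)/sqrt(u^2 + 1), u/sqrt(u^2 + 1)), and the second partials r_uu, r_uv, r_vv. Take dot products:
  L(u, v) = r_uu · N̂ = 0,
  M(u, v) = r_uv · N̂ = -1/sqrt(u^2 + 1),
  N(u, v) = r_vv · N̂ = 0.
Evaluating at (u, v) = (6, -3*pi/5):
  L = 0, M = -sqrt(37)/37, N = 0.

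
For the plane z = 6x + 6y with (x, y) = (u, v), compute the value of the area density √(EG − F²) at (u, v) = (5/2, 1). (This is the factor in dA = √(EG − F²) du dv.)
√(EG − F²)|_{(5/2, 1)} = sqrt(73)

E = 37, F = 36, G = 37, so EG − F² = 73. Taking the positive square root: √(EG − F²) = sqrt(73). At (u, v) = (5/2, 1): sqrt(73).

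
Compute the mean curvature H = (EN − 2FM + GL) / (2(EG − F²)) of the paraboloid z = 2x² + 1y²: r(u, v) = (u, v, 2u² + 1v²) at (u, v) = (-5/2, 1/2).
H = 35*sqrt(102)/3468

With E = 16*u^2 + 1, F = 8*u*v, G = 4*v^2 + 1, L = 4/sqrt(16*u^2 + 4*v^2 + 1), M = 0, N = 2/sqrt(16*u^2 + 4*v^2 + 1), assemble
  H = (EN − 2FM + GL) / (2(EG − F²)) = (16*u^2 + 8*v^2 + 3)/(16*u^2 + 4*v^2 + 1)^(3/2).
At (u, v) = (-5/2, 1/2): H = 35*sqrt(102)/3468.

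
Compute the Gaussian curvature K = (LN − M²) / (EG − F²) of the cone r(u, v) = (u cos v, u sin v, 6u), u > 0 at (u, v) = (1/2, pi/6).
K = 0

Coefficients of the first fundamental form: E = 37, F = 0, G = u^2.
Coefficients of the second fundamental form: L = 0, M = 0, N = 6*sqrt(37)*u^2/(37*Abs(u)).
Assemble K = (LN − M²)/(EG − F²) = 0. At (u, v) = (1/2, pi/6): K = 0.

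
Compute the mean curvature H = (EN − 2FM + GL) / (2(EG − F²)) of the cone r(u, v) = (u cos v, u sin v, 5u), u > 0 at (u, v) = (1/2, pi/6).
H = 5*sqrt(26)/26

With E = 26, F = 0, G = u^2, L = 0, M = 0, N = 5*sqrt(26)*u^2/(26*Abs(u)), assemble
  H = (EN − 2FM + GL) / (2(EG − F²)) = 5*sqrt(26)/(52*Abs(u)).
At (u, v) = (1/2, pi/6): H = 5*sqrt(26)/26.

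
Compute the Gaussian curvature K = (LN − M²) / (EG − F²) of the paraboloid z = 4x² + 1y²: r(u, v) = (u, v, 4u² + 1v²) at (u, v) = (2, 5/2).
K = 4/19881

Coefficients of the first fundamental form: E = 64*u^2 + 1, F = 16*u*v, G = 4*v^2 + 1.
Coefficients of the second fundamental form: L = 8/sqrt(64*u^2 + 4*v^2 + 1), M = 0, N = 2/sqrt(64*u^2 + 4*v^2 + 1).
Assemble K = (LN − M²)/(EG − F²) = 16/(4096*u^4 + 512*u^2*v^2 + 128*u^2 + 16*v^4 + 8*v^2 + 1). At (u, v) = (2, 5/2): K = 4/19881.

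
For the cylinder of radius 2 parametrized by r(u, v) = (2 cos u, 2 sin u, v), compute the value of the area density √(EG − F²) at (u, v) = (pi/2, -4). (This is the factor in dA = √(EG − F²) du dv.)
√(EG − F²)|_{(pi/2, -4)} = 2

E = 4, F = 0, G = 1, so EG − F² = 4. Taking the positive square root: √(EG − F²) = 2. At (u, v) = (pi/2, -4): 2.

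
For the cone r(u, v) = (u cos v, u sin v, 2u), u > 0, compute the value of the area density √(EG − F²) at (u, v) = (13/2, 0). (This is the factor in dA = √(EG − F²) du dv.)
√(EG − F²)|_{(13/2, 0)} = 13*sqrt(5)/2

E = 5, F = 0, G = u^2, so EG − F² = 5*u^2. Taking the positive square root: √(EG − F²) = sqrt(5)*Abs(u). At (u, v) = (13/2, 0): 13*sqrt(5)/2.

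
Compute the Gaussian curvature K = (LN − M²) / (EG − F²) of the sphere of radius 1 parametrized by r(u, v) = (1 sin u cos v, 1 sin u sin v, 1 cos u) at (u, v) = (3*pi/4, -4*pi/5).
K = 1

Coefficients of the first fundamental form: E = 1, F = 0, G = sin(u)^2.
Coefficients of the second fundamental form: L = -sin(u)/Abs(sin(u)), M = 0, N = -sin(u)^3/Abs(sin(u)).
Assemble K = (LN − M²)/(EG − F²) = 1. At (u, v) = (3*pi/4, -4*pi/5): K = 1.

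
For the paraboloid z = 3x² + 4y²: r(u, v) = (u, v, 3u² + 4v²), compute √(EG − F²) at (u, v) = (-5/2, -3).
√(EG − F²)|_{(-5/2, -3)} = sqrt(802)

E = 36*u^2 + 1, F = 48*u*v, G = 64*v^2 + 1; EG − F² = 36*u^2 + 64*v^2 + 1; √(EG − F²) = sqrt(36*u^2 + 64*v^2 + 1). At the given point: sqrt(802).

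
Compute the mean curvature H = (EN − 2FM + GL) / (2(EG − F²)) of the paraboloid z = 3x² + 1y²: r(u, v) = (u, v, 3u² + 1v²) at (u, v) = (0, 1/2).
H = 7*sqrt(2)/4

With E = 36*u^2 + 1, F = 12*u*v, G = 4*v^2 + 1, L = 6/sqrt(36*u^2 + 4*v^2 + 1), M = 0, N = 2/sqrt(36*u^2 + 4*v^2 + 1), assemble
  H = (EN − 2FM + GL) / (2(EG − F²)) = 4*(9*u^2 + 3*v^2 + 1)/(36*u^2 + 4*v^2 + 1)^(3/2).
At (u, v) = (0, 1/2): H = 7*sqrt(2)/4.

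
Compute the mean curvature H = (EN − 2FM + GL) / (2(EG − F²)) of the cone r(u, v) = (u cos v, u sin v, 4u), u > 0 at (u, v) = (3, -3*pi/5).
H = 2*sqrt(17)/51

With E = 17, F = 0, G = u^2, L = 0, M = 0, N = 4*sqrt(17)*u^2/(17*Abs(u)), assemble
  H = (EN − 2FM + GL) / (2(EG − F²)) = 2*sqrt(17)/(17*Abs(u)).
At (u, v) = (3, -3*pi/5): H = 2*sqrt(17)/51.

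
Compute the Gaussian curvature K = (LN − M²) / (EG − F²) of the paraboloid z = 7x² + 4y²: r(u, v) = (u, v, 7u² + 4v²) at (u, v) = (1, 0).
K = 112/38809

Coefficients of the first fundamental form: E = 196*u^2 + 1, F = 112*u*v, G = 64*v^2 + 1.
Coefficients of the second fundamental form: L = 14/sqrt(196*u^2 + 64*v^2 + 1), M = 0, N = 8/sqrt(196*u^2 + 64*v^2 + 1).
Assemble K = (LN − M²)/(EG − F²) = 112/(38416*u^4 + 25088*u^2*v^2 + 392*u^2 + 4096*v^4 + 128*v^2 + 1). At (u, v) = (1, 0): K = 112/38809.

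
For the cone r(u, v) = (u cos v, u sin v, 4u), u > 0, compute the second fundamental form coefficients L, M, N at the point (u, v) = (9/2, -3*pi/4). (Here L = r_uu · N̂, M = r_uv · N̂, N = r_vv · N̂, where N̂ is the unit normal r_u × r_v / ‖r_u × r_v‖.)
L = 0;  M = 0;  N = 18*sqrt(17)/17

Compute the unit normal N̂(u, v) = (-4*sqrt(17)*u*cos(v)/(17*Abs(u)), -4*sqrt(17)*u*sin(v)/(17*Abs(u)), sqrt(17)*u/(17*Abs(u))), and the second partials r_uu, r_uv, r_vv. Take dot products:
  L(u, v) = r_uu · N̂ = 0,
  M(u, v) = r_uv · N̂ = 0,
  N(u, v) = r_vv · N̂ = 4*sqrt(17)*u^2/(17*Abs(u)).
Evaluating at (u, v) = (9/2, -3*pi/4):
  L = 0, M = 0, N = 18*sqrt(17)/17.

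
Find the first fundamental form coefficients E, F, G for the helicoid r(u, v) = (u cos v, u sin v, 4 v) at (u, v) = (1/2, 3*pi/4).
E = 1;  F = 0;  G = 65/4

Partials: r_u = (cos(v), sin(v), 0), r_v = (-u*sin(v), u*cos(v), 4). As functions of (u, v):
  E = r_u · r_u = 1,
  F = r_u · r_v = 0,
  G = r_v · r_v = u^2 + 16.
Evaluating at (u, v) = (1/2, 3*pi/4): E = 1, F = 0, G = 65/4.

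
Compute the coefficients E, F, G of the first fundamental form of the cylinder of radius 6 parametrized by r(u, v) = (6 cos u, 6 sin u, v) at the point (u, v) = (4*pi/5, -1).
E = 36;  F = 0;  G = 1

Partials: r_u = (-6*sin(u), 6*cos(u), 0), r_v = (0, 0, 1). As functions of (u, v):
  E = r_u · r_u = 36,
  F = r_u · r_v = 0,
  G = r_v · r_v = 1.
Evaluating at (u, v) = (4*pi/5, -1): E = 36, F = 0, G = 1.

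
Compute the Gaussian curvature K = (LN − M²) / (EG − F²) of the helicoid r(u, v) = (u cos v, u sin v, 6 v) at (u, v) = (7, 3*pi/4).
K = -36/7225

Coefficients of the first fundamental form: E = 1, F = 0, G = u^2 + 36.
Coefficients of the second fundamental form: L = 0, M = -6/sqrt(u^2 + 36), N = 0.
Assemble K = (LN − M²)/(EG − F²) = -36/(u^2 + 36)^2. At (u, v) = (7, 3*pi/4): K = -36/7225.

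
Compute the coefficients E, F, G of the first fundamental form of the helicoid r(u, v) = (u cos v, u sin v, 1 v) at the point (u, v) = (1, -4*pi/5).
E = 1;  F = 0;  G = 2

Partials: r_u = (cos(v), sin(v), 0), r_v = (-u*sin(v), u*cos(v), 1). As functions of (u, v):
  E = r_u · r_u = 1,
  F = r_u · r_v = 0,
  G = r_v · r_v = u^2 + 1.
Evaluating at (u, v) = (1, -4*pi/5): E = 1, F = 0, G = 2.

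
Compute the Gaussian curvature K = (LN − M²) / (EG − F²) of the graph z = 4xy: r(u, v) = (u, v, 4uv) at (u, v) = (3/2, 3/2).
K = -16/5329

Coefficients of the first fundamental form: E = 16*v^2 + 1, F = 16*u*v, G = 16*u^2 + 1.
Coefficients of the second fundamental form: L = 0, M = 4/sqrt(16*u^2 + 16*v^2 + 1), N = 0.
Assemble K = (LN − M²)/(EG − F²) = -16/(256*u^4 + 512*u^2*v^2 + 32*u^2 + 256*v^4 + 32*v^2 + 1). At (u, v) = (3/2, 3/2): K = -16/5329.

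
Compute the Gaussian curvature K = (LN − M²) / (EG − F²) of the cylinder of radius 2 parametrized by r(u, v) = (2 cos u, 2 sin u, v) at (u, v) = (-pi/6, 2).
K = 0

Coefficients of the first fundamental form: E = 4, F = 0, G = 1.
Coefficients of the second fundamental form: L = -2, M = 0, N = 0.
Assemble K = (LN − M²)/(EG − F²) = 0. At (u, v) = (-pi/6, 2): K = 0.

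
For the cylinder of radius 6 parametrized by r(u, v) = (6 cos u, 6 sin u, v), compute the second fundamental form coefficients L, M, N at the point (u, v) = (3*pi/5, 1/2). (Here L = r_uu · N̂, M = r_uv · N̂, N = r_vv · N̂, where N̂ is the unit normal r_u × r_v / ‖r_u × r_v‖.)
L = -6;  M = 0;  N = 0

Compute the unit normal N̂(u, v) = (cos(u), sin(u), 0), and the second partials r_uu, r_uv, r_vv. Take dot products:
  L(u, v) = r_uu · N̂ = -6,
  M(u, v) = r_uv · N̂ = 0,
  N(u, v) = r_vv · N̂ = 0.
Evaluating at (u, v) = (3*pi/5, 1/2):
  L = -6, M = 0, N = 0.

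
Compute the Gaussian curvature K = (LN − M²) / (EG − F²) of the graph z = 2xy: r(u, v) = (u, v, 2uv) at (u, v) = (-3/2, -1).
K = -1/49

Coefficients of the first fundamental form: E = 4*v^2 + 1, F = 4*u*v, G = 4*u^2 + 1.
Coefficients of the second fundamental form: L = 0, M = 2/sqrt(4*u^2 + 4*v^2 + 1), N = 0.
Assemble K = (LN − M²)/(EG − F²) = -4/(16*u^4 + 32*u^2*v^2 + 8*u^2 + 16*v^4 + 8*v^2 + 1). At (u, v) = (-3/2, -1): K = -1/49.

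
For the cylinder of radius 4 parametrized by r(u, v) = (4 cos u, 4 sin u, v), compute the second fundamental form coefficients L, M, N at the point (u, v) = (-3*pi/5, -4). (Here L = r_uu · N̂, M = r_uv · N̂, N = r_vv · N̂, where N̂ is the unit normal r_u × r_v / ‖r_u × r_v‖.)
L = -4;  M = 0;  N = 0

Compute the unit normal N̂(u, v) = (cos(u), sin(u), 0), and the second partials r_uu, r_uv, r_vv. Take dot products:
  L(u, v) = r_uu · N̂ = -4,
  M(u, v) = r_uv · N̂ = 0,
  N(u, v) = r_vv · N̂ = 0.
Evaluating at (u, v) = (-3*pi/5, -4):
  L = -4, M = 0, N = 0.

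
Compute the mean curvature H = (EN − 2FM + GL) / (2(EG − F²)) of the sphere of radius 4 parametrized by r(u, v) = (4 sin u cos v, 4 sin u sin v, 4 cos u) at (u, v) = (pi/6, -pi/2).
H = -1/4

With E = 16, F = 0, G = 16*sin(u)^2, L = -4*sin(u)/Abs(sin(u)), M = 0, N = -4*sin(u)^3/Abs(sin(u)), assemble
  H = (EN − 2FM + GL) / (2(EG − F²)) = -sin(u)/(4*Abs(sin(u))).
At (u, v) = (pi/6, -pi/2): H = -1/4.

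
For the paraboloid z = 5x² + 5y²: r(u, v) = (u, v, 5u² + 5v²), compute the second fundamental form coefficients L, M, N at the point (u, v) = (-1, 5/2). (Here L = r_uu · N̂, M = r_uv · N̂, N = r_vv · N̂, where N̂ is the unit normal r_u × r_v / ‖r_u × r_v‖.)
L = 5*sqrt(6)/33;  M = 0;  N = 5*sqrt(6)/33

Compute the unit normal N̂(u, v) = (-10*u/sqrt(100*u^2 + 100*v^2 + 1), -10*v/sqrt(100*u^2 + 100*v^2 + 1), 1/sqrt(100*u^2 + 100*v^2 + 1)), and the second partials r_uu, r_uv, r_vv. Take dot products:
  L(u, v) = r_uu · N̂ = 10/sqrt(100*u^2 + 100*v^2 + 1),
  M(u, v) = r_uv · N̂ = 0,
  N(u, v) = r_vv · N̂ = 10/sqrt(100*u^2 + 100*v^2 + 1).
Evaluating at (u, v) = (-1, 5/2):
  L = 5*sqrt(6)/33, M = 0, N = 5*sqrt(6)/33.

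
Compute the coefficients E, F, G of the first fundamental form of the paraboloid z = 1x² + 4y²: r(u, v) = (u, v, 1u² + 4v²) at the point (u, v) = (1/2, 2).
E = 2;  F = 16;  G = 257

Partials: r_u = (1, 0, 2*u), r_v = (0, 1, 8*v). As functions of (u, v):
  E = r_u · r_u = 4*u^2 + 1,
  F = r_u · r_v = 16*u*v,
  G = r_v · r_v = 64*v^2 + 1.
Evaluating at (u, v) = (1/2, 2): E = 2, F = 16, G = 257.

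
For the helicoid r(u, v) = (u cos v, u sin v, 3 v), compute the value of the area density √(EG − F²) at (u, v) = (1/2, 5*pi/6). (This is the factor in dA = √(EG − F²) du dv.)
√(EG − F²)|_{(1/2, 5*pi/6)} = sqrt(37)/2

E = 1, F = 0, G = u^2 + 9, so EG − F² = u^2 + 9. Taking the positive square root: √(EG − F²) = sqrt(u^2 + 9). At (u, v) = (1/2, 5*pi/6): sqrt(37)/2.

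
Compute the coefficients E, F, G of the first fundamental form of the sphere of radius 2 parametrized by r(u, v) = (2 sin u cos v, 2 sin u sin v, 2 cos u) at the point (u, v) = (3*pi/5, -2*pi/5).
E = 4;  F = 0;  G = sqrt(5)/2 + 5/2

Partials: r_u = (2*cos(u)*cos(v), 2*sin(v)*cos(u), -2*sin(u)), r_v = (-2*sin(u)*sin(v), 2*sin(u)*cos(v), 0). As functions of (u, v):
  E = r_u · r_u = 4,
  F = r_u · r_v = 0,
  G = r_v · r_v = 4*sin(u)^2.
Evaluating at (u, v) = (3*pi/5, -2*pi/5): E = 4, F = 0, G = sqrt(5)/2 + 5/2.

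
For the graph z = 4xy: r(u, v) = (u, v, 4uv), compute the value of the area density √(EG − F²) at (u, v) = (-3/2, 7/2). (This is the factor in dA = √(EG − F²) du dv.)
√(EG − F²)|_{(-3/2, 7/2)} = sqrt(233)

E = 16*v^2 + 1, F = 16*u*v, G = 16*u^2 + 1, so EG − F² = 16*u^2 + 16*v^2 + 1. Taking the positive square root: √(EG − F²) = sqrt(16*u^2 + 16*v^2 + 1). At (u, v) = (-3/2, 7/2): sqrt(233).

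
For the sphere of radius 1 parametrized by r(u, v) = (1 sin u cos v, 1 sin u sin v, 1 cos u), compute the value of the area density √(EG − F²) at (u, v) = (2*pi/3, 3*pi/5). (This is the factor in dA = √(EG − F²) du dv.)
√(EG − F²)|_{(2*pi/3, 3*pi/5)} = sqrt(3)/2

E = 1, F = 0, G = sin(u)^2, so EG − F² = sin(u)^2. Taking the positive square root: √(EG − F²) = Abs(sin(u)). At (u, v) = (2*pi/3, 3*pi/5): sqrt(3)/2.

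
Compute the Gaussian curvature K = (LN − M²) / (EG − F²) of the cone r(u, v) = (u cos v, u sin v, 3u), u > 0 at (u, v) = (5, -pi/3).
K = 0

Coefficients of the first fundamental form: E = 10, F = 0, G = u^2.
Coefficients of the second fundamental form: L = 0, M = 0, N = 3*sqrt(10)*u^2/(10*Abs(u)).
Assemble K = (LN − M²)/(EG − F²) = 0. At (u, v) = (5, -pi/3): K = 0.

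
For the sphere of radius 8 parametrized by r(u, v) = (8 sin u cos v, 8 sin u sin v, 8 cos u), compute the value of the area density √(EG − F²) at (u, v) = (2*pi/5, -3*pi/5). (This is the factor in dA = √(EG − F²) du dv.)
√(EG − F²)|_{(2*pi/5, -3*pi/5)} = 16*sqrt(2*sqrt(5) + 10)

E = 64, F = 0, G = 64*sin(u)^2, so EG − F² = 4096*sin(u)^2. Taking the positive square root: √(EG − F²) = 64*Abs(sin(u)). At (u, v) = (2*pi/5, -3*pi/5): 16*sqrt(2*sqrt(5) + 10).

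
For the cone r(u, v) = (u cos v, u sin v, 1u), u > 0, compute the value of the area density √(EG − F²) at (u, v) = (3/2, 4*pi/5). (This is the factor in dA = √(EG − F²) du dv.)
√(EG − F²)|_{(3/2, 4*pi/5)} = 3*sqrt(2)/2

E = 2, F = 0, G = u^2, so EG − F² = 2*u^2. Taking the positive square root: √(EG − F²) = sqrt(2)*Abs(u). At (u, v) = (3/2, 4*pi/5): 3*sqrt(2)/2.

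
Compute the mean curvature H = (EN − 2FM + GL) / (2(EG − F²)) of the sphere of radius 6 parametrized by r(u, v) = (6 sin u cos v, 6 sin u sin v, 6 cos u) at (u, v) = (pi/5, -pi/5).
H = -1/6

With E = 36, F = 0, G = 36*sin(u)^2, L = -6*sin(u)/Abs(sin(u)), M = 0, N = -6*sin(u)^3/Abs(sin(u)), assemble
  H = (EN − 2FM + GL) / (2(EG − F²)) = -sin(u)/(6*Abs(sin(u))).
At (u, v) = (pi/5, -pi/5): H = -1/6.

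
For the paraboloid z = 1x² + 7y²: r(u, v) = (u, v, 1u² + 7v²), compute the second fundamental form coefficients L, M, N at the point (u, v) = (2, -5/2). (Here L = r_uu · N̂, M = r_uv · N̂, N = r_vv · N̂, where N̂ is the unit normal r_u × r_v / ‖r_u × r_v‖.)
L = sqrt(138)/207;  M = 0;  N = 7*sqrt(138)/207

Compute the unit normal N̂(u, v) = (-2*u/sqrt(4*u^2 + 196*v^2 + 1), -14*v/sqrt(4*u^2 + 196*v^2 + 1), 1/sqrt(4*u^2 + 196*v^2 + 1)), and the second partials r_uu, r_uv, r_vv. Take dot products:
  L(u, v) = r_uu · N̂ = 2/sqrt(4*u^2 + 196*v^2 + 1),
  M(u, v) = r_uv · N̂ = 0,
  N(u, v) = r_vv · N̂ = 14/sqrt(4*u^2 + 196*v^2 + 1).
Evaluating at (u, v) = (2, -5/2):
  L = sqrt(138)/207, M = 0, N = 7*sqrt(138)/207.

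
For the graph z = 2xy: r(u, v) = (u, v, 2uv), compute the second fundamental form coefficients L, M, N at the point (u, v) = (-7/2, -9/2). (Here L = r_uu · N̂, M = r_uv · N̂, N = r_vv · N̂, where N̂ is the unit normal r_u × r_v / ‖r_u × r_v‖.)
L = 0;  M = 2*sqrt(131)/131;  N = 0

Compute the unit normal N̂(u, v) = (-2*v/sqrt(4*u^2 + 4*v^2 + 1), -2*u/sqrt(4*u^2 + 4*v^2 + 1), 1/sqrt(4*u^2 + 4*v^2 + 1)), and the second partials r_uu, r_uv, r_vv. Take dot products:
  L(u, v) = r_uu · N̂ = 0,
  M(u, v) = r_uv · N̂ = 2/sqrt(4*u^2 + 4*v^2 + 1),
  N(u, v) = r_vv · N̂ = 0.
Evaluating at (u, v) = (-7/2, -9/2):
  L = 0, M = 2*sqrt(131)/131, N = 0.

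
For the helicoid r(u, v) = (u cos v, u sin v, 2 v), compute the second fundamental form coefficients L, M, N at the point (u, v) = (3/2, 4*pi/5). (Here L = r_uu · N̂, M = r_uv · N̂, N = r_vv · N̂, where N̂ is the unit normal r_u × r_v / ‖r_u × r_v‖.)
L = 0;  M = -4/5;  N = 0

Compute the unit normal N̂(u, v) = (2*sin(v)/sqrt(u^2 + 4), -2*cos(v)/sqrt(u^2 + 4), u/sqrt(u^2 + 4)), and the second partials r_uu, r_uv, r_vv. Take dot products:
  L(u, v) = r_uu · N̂ = 0,
  M(u, v) = r_uv · N̂ = -2/sqrt(u^2 + 4),
  N(u, v) = r_vv · N̂ = 0.
Evaluating at (u, v) = (3/2, 4*pi/5):
  L = 0, M = -4/5, N = 0.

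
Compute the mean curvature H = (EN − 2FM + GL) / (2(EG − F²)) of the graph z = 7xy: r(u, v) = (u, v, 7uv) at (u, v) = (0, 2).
H = 0

With E = 49*v^2 + 1, F = 49*u*v, G = 49*u^2 + 1, L = 0, M = 7/sqrt(49*u^2 + 49*v^2 + 1), N = 0, assemble
  H = (EN − 2FM + GL) / (2(EG − F²)) = -343*u*v/(49*u^2 + 49*v^2 + 1)^(3/2).
At (u, v) = (0, 2): H = 0.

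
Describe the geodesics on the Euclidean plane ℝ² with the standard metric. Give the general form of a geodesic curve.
Geodesics on the plane are straight lines (in the standard parametrization, α(t) = p + t · v with p, v ∈ ℝ²).

The geodesic equation on the plane reduces to α̈ = 0 (Christoffel symbols vanish in Cartesian coordinates), so α(t) = p + t · v. Geodesics are exactly straight lines.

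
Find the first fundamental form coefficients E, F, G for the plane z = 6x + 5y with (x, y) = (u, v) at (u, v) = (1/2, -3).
E = 37;  F = 30;  G = 26

Partials: r_u = (1, 0, 6), r_v = (0, 1, 5). As functions of (u, v):
  E = r_u · r_u = 37,
  F = r_u · r_v = 30,
  G = r_v · r_v = 26.
Evaluating at (u, v) = (1/2, -3): E = 37, F = 30, G = 26.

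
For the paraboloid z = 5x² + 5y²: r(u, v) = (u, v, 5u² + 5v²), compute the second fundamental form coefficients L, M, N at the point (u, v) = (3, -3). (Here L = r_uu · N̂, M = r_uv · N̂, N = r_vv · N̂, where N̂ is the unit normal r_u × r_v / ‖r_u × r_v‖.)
L = 10*sqrt(1801)/1801;  M = 0;  N = 10*sqrt(1801)/1801

Compute the unit normal N̂(u, v) = (-10*u/sqrt(100*u^2 + 100*v^2 + 1), -10*v/sqrt(100*u^2 + 100*v^2 + 1), 1/sqrt(100*u^2 + 100*v^2 + 1)), and the second partials r_uu, r_uv, r_vv. Take dot products:
  L(u, v) = r_uu · N̂ = 10/sqrt(100*u^2 + 100*v^2 + 1),
  M(u, v) = r_uv · N̂ = 0,
  N(u, v) = r_vv · N̂ = 10/sqrt(100*u^2 + 100*v^2 + 1).
Evaluating at (u, v) = (3, -3):
  L = 10*sqrt(1801)/1801, M = 0, N = 10*sqrt(1801)/1801.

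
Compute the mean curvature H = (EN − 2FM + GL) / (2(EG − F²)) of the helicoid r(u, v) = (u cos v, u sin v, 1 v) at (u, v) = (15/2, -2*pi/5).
H = 0

With E = 1, F = 0, G = u^2 + 1, L = 0, M = -1/sqrt(u^2 + 1), N = 0, assemble
  H = (EN − 2FM + GL) / (2(EG − F²)) = 0.
At (u, v) = (15/2, -2*pi/5): H = 0.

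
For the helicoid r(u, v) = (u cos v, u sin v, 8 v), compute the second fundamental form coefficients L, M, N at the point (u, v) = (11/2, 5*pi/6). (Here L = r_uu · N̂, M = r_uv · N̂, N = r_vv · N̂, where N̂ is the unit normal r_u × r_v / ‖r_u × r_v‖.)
L = 0;  M = -16*sqrt(377)/377;  N = 0

Compute the unit normal N̂(u, v) = (8*sin(v)/sqrt(u^2 + 64), -8*cos(v)/sqrt(u^2 + 64), u/sqrt(u^2 + 64)), and the second partials r_uu, r_uv, r_vv. Take dot products:
  L(u, v) = r_uu · N̂ = 0,
  M(u, v) = r_uv · N̂ = -8/sqrt(u^2 + 64),
  N(u, v) = r_vv · N̂ = 0.
Evaluating at (u, v) = (11/2, 5*pi/6):
  L = 0, M = -16*sqrt(377)/377, N = 0.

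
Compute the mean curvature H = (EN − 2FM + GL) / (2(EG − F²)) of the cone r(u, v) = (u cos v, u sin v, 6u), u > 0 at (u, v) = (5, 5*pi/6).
H = 3*sqrt(37)/185

With E = 37, F = 0, G = u^2, L = 0, M = 0, N = 6*sqrt(37)*u^2/(37*Abs(u)), assemble
  H = (EN − 2FM + GL) / (2(EG − F²)) = 3*sqrt(37)/(37*Abs(u)).
At (u, v) = (5, 5*pi/6): H = 3*sqrt(37)/185.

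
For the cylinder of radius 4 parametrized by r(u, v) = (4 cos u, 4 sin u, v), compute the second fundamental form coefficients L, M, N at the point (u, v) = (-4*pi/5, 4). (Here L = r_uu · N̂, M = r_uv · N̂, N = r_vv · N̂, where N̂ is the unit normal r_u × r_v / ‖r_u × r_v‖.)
L = -4;  M = 0;  N = 0

Compute the unit normal N̂(u, v) = (cos(u), sin(u), 0), and the second partials r_uu, r_uv, r_vv. Take dot products:
  L(u, v) = r_uu · N̂ = -4,
  M(u, v) = r_uv · N̂ = 0,
  N(u, v) = r_vv · N̂ = 0.
Evaluating at (u, v) = (-4*pi/5, 4):
  L = -4, M = 0, N = 0.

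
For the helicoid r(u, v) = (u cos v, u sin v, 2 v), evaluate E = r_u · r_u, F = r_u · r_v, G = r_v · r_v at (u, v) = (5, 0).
E = 1;  F = 0;  G = 29

Partials: r_u = (cos(v), sin(v), 0), r_v = (-u*sin(v), u*cos(v), 2). As functions of (u, v):
  E = r_u · r_u = 1,
  F = r_u · r_v = 0,
  G = r_v · r_v = u^2 + 4.
Evaluating at (u, v) = (5, 0): E = 1, F = 0, G = 29.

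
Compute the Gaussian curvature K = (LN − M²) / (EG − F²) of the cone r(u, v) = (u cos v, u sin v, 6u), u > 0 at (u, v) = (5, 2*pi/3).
K = 0

Coefficients of the first fundamental form: E = 37, F = 0, G = u^2.
Coefficients of the second fundamental form: L = 0, M = 0, N = 6*sqrt(37)*u^2/(37*Abs(u)).
Assemble K = (LN − M²)/(EG − F²) = 0. At (u, v) = (5, 2*pi/3): K = 0.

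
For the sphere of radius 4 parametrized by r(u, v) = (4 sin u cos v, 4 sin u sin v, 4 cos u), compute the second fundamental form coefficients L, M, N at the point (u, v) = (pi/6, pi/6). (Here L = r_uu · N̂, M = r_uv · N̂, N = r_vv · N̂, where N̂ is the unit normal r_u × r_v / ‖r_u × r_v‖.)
L = -4;  M = 0;  N = -1

Compute the unit normal N̂(u, v) = (sin(u)^2*cos(v)/Abs(sin(u)), sin(u)^2*sin(v)/Abs(sin(u)), sin(2*u)/(2*Abs(sin(u)))), and the second partials r_uu, r_uv, r_vv. Take dot products:
  L(u, v) = r_uu · N̂ = -4*sin(u)/Abs(sin(u)),
  M(u, v) = r_uv · N̂ = 0,
  N(u, v) = r_vv · N̂ = -4*sin(u)^3/Abs(sin(u)).
Evaluating at (u, v) = (pi/6, pi/6):
  L = -4, M = 0, N = -1.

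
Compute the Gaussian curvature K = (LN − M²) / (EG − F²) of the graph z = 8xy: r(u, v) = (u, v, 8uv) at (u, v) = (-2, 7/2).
K = -64/1083681

Coefficients of the first fundamental form: E = 64*v^2 + 1, F = 64*u*v, G = 64*u^2 + 1.
Coefficients of the second fundamental form: L = 0, M = 8/sqrt(64*u^2 + 64*v^2 + 1), N = 0.
Assemble K = (LN − M²)/(EG − F²) = -64/(4096*u^4 + 8192*u^2*v^2 + 128*u^2 + 4096*v^4 + 128*v^2 + 1). At (u, v) = (-2, 7/2): K = -64/1083681.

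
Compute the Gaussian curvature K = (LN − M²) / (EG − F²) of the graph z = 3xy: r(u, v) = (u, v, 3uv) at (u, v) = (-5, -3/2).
K = -144/970225

Coefficients of the first fundamental form: E = 9*v^2 + 1, F = 9*u*v, G = 9*u^2 + 1.
Coefficients of the second fundamental form: L = 0, M = 3/sqrt(9*u^2 + 9*v^2 + 1), N = 0.
Assemble K = (LN − M²)/(EG − F²) = -9/(81*u^4 + 162*u^2*v^2 + 18*u^2 + 81*v^4 + 18*v^2 + 1). At (u, v) = (-5, -3/2): K = -144/970225.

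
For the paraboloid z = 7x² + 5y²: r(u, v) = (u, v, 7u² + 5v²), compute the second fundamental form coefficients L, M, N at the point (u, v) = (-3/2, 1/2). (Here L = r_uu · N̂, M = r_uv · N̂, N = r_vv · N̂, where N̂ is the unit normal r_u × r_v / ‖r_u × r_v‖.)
L = 14*sqrt(467)/467;  M = 0;  N = 10*sqrt(467)/467

Compute the unit normal N̂(u, v) = (-14*u/sqrt(196*u^2 + 100*v^2 + 1), -10*v/sqrt(196*u^2 + 100*v^2 + 1), 1/sqrt(196*u^2 + 100*v^2 + 1)), and the second partials r_uu, r_uv, r_vv. Take dot products:
  L(u, v) = r_uu · N̂ = 14/sqrt(196*u^2 + 100*v^2 + 1),
  M(u, v) = r_uv · N̂ = 0,
  N(u, v) = r_vv · N̂ = 10/sqrt(196*u^2 + 100*v^2 + 1).
Evaluating at (u, v) = (-3/2, 1/2):
  L = 14*sqrt(467)/467, M = 0, N = 10*sqrt(467)/467.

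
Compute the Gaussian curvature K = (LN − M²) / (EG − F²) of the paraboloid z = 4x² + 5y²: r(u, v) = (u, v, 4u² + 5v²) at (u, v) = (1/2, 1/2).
K = 20/441

Coefficients of the first fundamental form: E = 64*u^2 + 1, F = 80*u*v, G = 100*v^2 + 1.
Coefficients of the second fundamental form: L = 8/sqrt(64*u^2 + 100*v^2 + 1), M = 0, N = 10/sqrt(64*u^2 + 100*v^2 + 1).
Assemble K = (LN − M²)/(EG − F²) = 80/(4096*u^4 + 12800*u^2*v^2 + 128*u^2 + 10000*v^4 + 200*v^2 + 1). At (u, v) = (1/2, 1/2): K = 20/441.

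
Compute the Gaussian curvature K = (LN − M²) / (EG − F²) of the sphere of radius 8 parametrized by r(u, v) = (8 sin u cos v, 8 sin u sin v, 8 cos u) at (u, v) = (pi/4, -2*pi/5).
K = 1/64

Coefficients of the first fundamental form: E = 64, F = 0, G = 64*sin(u)^2.
Coefficients of the second fundamental form: L = -8*sin(u)/Abs(sin(u)), M = 0, N = -8*sin(u)^3/Abs(sin(u)).
Assemble K = (LN − M²)/(EG − F²) = 1/64. At (u, v) = (pi/4, -2*pi/5): K = 1/64.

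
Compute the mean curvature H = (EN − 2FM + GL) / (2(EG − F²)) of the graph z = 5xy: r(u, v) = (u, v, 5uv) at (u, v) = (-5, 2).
H = 625*sqrt(6)/23958

With E = 25*v^2 + 1, F = 25*u*v, G = 25*u^2 + 1, L = 0, M = 5/sqrt(25*u^2 + 25*v^2 + 1), N = 0, assemble
  H = (EN − 2FM + GL) / (2(EG − F²)) = -125*u*v/(25*u^2 + 25*v^2 + 1)^(3/2).
At (u, v) = (-5, 2): H = 625*sqrt(6)/23958.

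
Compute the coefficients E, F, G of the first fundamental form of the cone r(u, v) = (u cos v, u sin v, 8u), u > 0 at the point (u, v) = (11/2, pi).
E = 65;  F = 0;  G = 121/4

Partials: r_u = (cos(v), sin(v), 8), r_v = (-u*sin(v), u*cos(v), 0). As functions of (u, v):
  E = r_u · r_u = 65,
  F = r_u · r_v = 0,
  G = r_v · r_v = u^2.
Evaluating at (u, v) = (11/2, pi): E = 65, F = 0, G = 121/4.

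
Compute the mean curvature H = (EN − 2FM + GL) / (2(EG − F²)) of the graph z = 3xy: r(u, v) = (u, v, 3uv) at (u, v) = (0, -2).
H = 0

With E = 9*v^2 + 1, F = 9*u*v, G = 9*u^2 + 1, L = 0, M = 3/sqrt(9*u^2 + 9*v^2 + 1), N = 0, assemble
  H = (EN − 2FM + GL) / (2(EG − F²)) = -27*u*v/(9*u^2 + 9*v^2 + 1)^(3/2).
At (u, v) = (0, -2): H = 0.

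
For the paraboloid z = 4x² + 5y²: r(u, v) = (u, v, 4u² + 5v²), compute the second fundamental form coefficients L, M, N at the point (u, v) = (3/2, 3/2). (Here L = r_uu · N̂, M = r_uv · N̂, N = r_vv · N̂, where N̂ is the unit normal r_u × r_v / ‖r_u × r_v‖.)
L = 4*sqrt(370)/185;  M = 0;  N = sqrt(370)/37

Compute the unit normal N̂(u, v) = (-8*u/sqrt(64*u^2 + 100*v^2 + 1), -10*v/sqrt(64*u^2 + 100*v^2 + 1), 1/sqrt(64*u^2 + 100*v^2 + 1)), and the second partials r_uu, r_uv, r_vv. Take dot products:
  L(u, v) = r_uu · N̂ = 8/sqrt(64*u^2 + 100*v^2 + 1),
  M(u, v) = r_uv · N̂ = 0,
  N(u, v) = r_vv · N̂ = 10/sqrt(64*u^2 + 100*v^2 + 1).
Evaluating at (u, v) = (3/2, 3/2):
  L = 4*sqrt(370)/185, M = 0, N = sqrt(370)/37.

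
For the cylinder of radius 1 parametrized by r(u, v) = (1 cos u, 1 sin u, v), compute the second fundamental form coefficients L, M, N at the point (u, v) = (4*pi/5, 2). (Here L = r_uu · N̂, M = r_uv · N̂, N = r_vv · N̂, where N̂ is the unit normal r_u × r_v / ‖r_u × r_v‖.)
L = -1;  M = 0;  N = 0

Compute the unit normal N̂(u, v) = (cos(u), sin(u), 0), and the second partials r_uu, r_uv, r_vv. Take dot products:
  L(u, v) = r_uu · N̂ = -1,
  M(u, v) = r_uv · N̂ = 0,
  N(u, v) = r_vv · N̂ = 0.
Evaluating at (u, v) = (4*pi/5, 2):
  L = -1, M = 0, N = 0.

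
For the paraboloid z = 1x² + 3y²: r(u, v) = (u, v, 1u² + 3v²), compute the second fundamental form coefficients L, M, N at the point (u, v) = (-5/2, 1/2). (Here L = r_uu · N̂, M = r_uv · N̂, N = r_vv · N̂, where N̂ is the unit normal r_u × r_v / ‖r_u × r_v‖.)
L = 2*sqrt(35)/35;  M = 0;  N = 6*sqrt(35)/35

Compute the unit normal N̂(u, v) = (-2*u/sqrt(4*u^2 + 36*v^2 + 1), -6*v/sqrt(4*u^2 + 36*v^2 + 1), 1/sqrt(4*u^2 + 36*v^2 + 1)), and the second partials r_uu, r_uv, r_vv. Take dot products:
  L(u, v) = r_uu · N̂ = 2/sqrt(4*u^2 + 36*v^2 + 1),
  M(u, v) = r_uv · N̂ = 0,
  N(u, v) = r_vv · N̂ = 6/sqrt(4*u^2 + 36*v^2 + 1).
Evaluating at (u, v) = (-5/2, 1/2):
  L = 2*sqrt(35)/35, M = 0, N = 6*sqrt(35)/35.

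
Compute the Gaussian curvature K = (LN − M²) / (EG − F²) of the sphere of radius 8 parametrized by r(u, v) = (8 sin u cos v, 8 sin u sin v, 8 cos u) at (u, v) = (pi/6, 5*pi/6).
K = 1/64

Coefficients of the first fundamental form: E = 64, F = 0, G = 64*sin(u)^2.
Coefficients of the second fundamental form: L = -8*sin(u)/Abs(sin(u)), M = 0, N = -8*sin(u)^3/Abs(sin(u)).
Assemble K = (LN − M²)/(EG − F²) = 1/64. At (u, v) = (pi/6, 5*pi/6): K = 1/64.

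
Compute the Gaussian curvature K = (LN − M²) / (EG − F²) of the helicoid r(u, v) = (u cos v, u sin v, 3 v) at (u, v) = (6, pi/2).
K = -1/225

Coefficients of the first fundamental form: E = 1, F = 0, G = u^2 + 9.
Coefficients of the second fundamental form: L = 0, M = -3/sqrt(u^2 + 9), N = 0.
Assemble K = (LN − M²)/(EG − F²) = -9/(u^2 + 9)^2. At (u, v) = (6, pi/2): K = -1/225.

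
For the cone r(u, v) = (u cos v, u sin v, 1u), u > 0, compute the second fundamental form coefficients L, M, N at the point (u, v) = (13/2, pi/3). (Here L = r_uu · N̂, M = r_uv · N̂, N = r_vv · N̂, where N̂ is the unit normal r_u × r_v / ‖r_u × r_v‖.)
L = 0;  M = 0;  N = 13*sqrt(2)/4

Compute the unit normal N̂(u, v) = (-sqrt(2)*u*cos(v)/(2*Abs(u)), -sqrt(2)*u*sin(v)/(2*Abs(u)), sqrt(2)*u/(2*Abs(u))), and the second partials r_uu, r_uv, r_vv. Take dot products:
  L(u, v) = r_uu · N̂ = 0,
  M(u, v) = r_uv · N̂ = 0,
  N(u, v) = r_vv · N̂ = sqrt(2)*u^2/(2*Abs(u)).
Evaluating at (u, v) = (13/2, pi/3):
  L = 0, M = 0, N = 13*sqrt(2)/4.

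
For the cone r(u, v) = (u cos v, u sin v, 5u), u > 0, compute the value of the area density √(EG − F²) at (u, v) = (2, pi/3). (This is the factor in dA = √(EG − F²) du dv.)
√(EG − F²)|_{(2, pi/3)} = 2*sqrt(26)

E = 26, F = 0, G = u^2, so EG − F² = 26*u^2. Taking the positive square root: √(EG − F²) = sqrt(26)*Abs(u). At (u, v) = (2, pi/3): 2*sqrt(26).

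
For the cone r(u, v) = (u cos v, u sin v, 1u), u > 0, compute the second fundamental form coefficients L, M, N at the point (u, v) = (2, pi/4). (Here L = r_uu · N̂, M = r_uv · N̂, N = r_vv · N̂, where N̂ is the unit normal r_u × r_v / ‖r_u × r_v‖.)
L = 0;  M = 0;  N = sqrt(2)

Compute the unit normal N̂(u, v) = (-sqrt(2)*u*cos(v)/(2*Abs(u)), -sqrt(2)*u*sin(v)/(2*Abs(u)), sqrt(2)*u/(2*Abs(u))), and the second partials r_uu, r_uv, r_vv. Take dot products:
  L(u, v) = r_uu · N̂ = 0,
  M(u, v) = r_uv · N̂ = 0,
  N(u, v) = r_vv · N̂ = sqrt(2)*u^2/(2*Abs(u)).
Evaluating at (u, v) = (2, pi/4):
  L = 0, M = 0, N = sqrt(2).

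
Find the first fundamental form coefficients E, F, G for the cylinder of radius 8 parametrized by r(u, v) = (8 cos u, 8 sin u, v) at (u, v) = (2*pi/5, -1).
E = 64;  F = 0;  G = 1

Partials: r_u = (-8*sin(u), 8*cos(u), 0), r_v = (0, 0, 1). As functions of (u, v):
  E = r_u · r_u = 64,
  F = r_u · r_v = 0,
  G = r_v · r_v = 1.
Evaluating at (u, v) = (2*pi/5, -1): E = 64, F = 0, G = 1.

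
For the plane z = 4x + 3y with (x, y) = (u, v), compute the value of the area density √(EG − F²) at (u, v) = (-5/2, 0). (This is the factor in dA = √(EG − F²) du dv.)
√(EG − F²)|_{(-5/2, 0)} = sqrt(26)

E = 17, F = 12, G = 10, so EG − F² = 26. Taking the positive square root: √(EG − F²) = sqrt(26). At (u, v) = (-5/2, 0): sqrt(26).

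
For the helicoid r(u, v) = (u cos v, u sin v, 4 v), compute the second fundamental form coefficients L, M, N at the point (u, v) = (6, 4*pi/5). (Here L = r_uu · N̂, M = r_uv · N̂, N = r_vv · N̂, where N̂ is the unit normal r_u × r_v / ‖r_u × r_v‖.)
L = 0;  M = -2*sqrt(13)/13;  N = 0

Compute the unit normal N̂(u, v) = (4*sin(v)/sqrt(u^2 + 16), -4*cos(v)/sqrt(u^2 + 16), u/sqrt(u^2 + 16)), and the second partials r_uu, r_uv, r_vv. Take dot products:
  L(u, v) = r_uu · N̂ = 0,
  M(u, v) = r_uv · N̂ = -4/sqrt(u^2 + 16),
  N(u, v) = r_vv · N̂ = 0.
Evaluating at (u, v) = (6, 4*pi/5):
  L = 0, M = -2*sqrt(13)/13, N = 0.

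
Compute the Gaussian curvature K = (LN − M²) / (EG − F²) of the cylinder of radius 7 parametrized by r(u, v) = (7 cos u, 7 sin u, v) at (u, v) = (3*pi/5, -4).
K = 0

Coefficients of the first fundamental form: E = 49, F = 0, G = 1.
Coefficients of the second fundamental form: L = -7, M = 0, N = 0.
Assemble K = (LN − M²)/(EG − F²) = 0. At (u, v) = (3*pi/5, -4): K = 0.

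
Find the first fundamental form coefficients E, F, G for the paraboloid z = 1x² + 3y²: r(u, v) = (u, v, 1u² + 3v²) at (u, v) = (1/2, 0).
E = 2;  F = 0;  G = 1

Partials: r_u = (1, 0, 2*u), r_v = (0, 1, 6*v). As functions of (u, v):
  E = r_u · r_u = 4*u^2 + 1,
  F = r_u · r_v = 12*u*v,
  G = r_v · r_v = 36*v^2 + 1.
Evaluating at (u, v) = (1/2, 0): E = 2, F = 0, G = 1.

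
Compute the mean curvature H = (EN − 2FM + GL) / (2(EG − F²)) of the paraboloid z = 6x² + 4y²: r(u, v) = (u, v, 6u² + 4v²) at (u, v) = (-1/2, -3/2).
H = 1018*sqrt(181)/32761

With E = 144*u^2 + 1, F = 96*u*v, G = 64*v^2 + 1, L = 12/sqrt(144*u^2 + 64*v^2 + 1), M = 0, N = 8/sqrt(144*u^2 + 64*v^2 + 1), assemble
  H = (EN − 2FM + GL) / (2(EG − F²)) = 2*(288*u^2 + 192*v^2 + 5)/(144*u^2 + 64*v^2 + 1)^(3/2).
At (u, v) = (-1/2, -3/2): H = 1018*sqrt(181)/32761.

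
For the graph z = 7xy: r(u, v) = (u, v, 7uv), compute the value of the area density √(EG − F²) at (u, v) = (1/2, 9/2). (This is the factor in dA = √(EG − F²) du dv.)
√(EG − F²)|_{(1/2, 9/2)} = sqrt(4022)/2

E = 49*v^2 + 1, F = 49*u*v, G = 49*u^2 + 1, so EG − F² = 49*u^2 + 49*v^2 + 1. Taking the positive square root: √(EG − F²) = sqrt(49*u^2 + 49*v^2 + 1). At (u, v) = (1/2, 9/2): sqrt(4022)/2.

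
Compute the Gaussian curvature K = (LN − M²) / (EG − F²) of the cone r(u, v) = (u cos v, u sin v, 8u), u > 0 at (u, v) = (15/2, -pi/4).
K = 0

Coefficients of the first fundamental form: E = 65, F = 0, G = u^2.
Coefficients of the second fundamental form: L = 0, M = 0, N = 8*sqrt(65)*u^2/(65*Abs(u)).
Assemble K = (LN − M²)/(EG − F²) = 0. At (u, v) = (15/2, -pi/4): K = 0.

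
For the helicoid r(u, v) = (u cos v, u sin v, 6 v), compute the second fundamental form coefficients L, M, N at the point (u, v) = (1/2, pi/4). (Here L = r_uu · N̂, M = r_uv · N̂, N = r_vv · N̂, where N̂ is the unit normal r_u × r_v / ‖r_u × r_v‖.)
L = 0;  M = -12*sqrt(145)/145;  N = 0

Compute the unit normal N̂(u, v) = (6*sin(v)/sqrt(u^2 + 36), -6*cos(v)/sqrt(u^2 + 36), u/sqrt(u^2 + 36)), and the second partials r_uu, r_uv, r_vv. Take dot products:
  L(u, v) = r_uu · N̂ = 0,
  M(u, v) = r_uv · N̂ = -6/sqrt(u^2 + 36),
  N(u, v) = r_vv · N̂ = 0.
Evaluating at (u, v) = (1/2, pi/4):
  L = 0, M = -12*sqrt(145)/145, N = 0.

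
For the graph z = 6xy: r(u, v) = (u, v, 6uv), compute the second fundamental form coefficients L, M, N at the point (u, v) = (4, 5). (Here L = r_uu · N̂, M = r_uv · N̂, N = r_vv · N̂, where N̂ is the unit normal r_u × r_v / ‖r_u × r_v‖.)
L = 0;  M = 6*sqrt(1477)/1477;  N = 0

Compute the unit normal N̂(u, v) = (-6*v/sqrt(36*u^2 + 36*v^2 + 1), -6*u/sqrt(36*u^2 + 36*v^2 + 1), 1/sqrt(36*u^2 + 36*v^2 + 1)), and the second partials r_uu, r_uv, r_vv. Take dot products:
  L(u, v) = r_uu · N̂ = 0,
  M(u, v) = r_uv · N̂ = 6/sqrt(36*u^2 + 36*v^2 + 1),
  N(u, v) = r_vv · N̂ = 0.
Evaluating at (u, v) = (4, 5):
  L = 0, M = 6*sqrt(1477)/1477, N = 0.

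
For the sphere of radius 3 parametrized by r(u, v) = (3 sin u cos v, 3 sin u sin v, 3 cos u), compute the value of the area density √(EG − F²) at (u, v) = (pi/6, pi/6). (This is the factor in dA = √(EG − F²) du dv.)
√(EG − F²)|_{(pi/6, pi/6)} = 9/2

E = 9, F = 0, G = 9*sin(u)^2, so EG − F² = 81*sin(u)^2. Taking the positive square root: √(EG − F²) = 9*Abs(sin(u)). At (u, v) = (pi/6, pi/6): 9/2.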